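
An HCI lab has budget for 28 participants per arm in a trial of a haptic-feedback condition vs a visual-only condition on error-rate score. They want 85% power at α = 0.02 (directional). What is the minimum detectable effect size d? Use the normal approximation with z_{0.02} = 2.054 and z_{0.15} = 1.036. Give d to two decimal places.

For two independent groups of n = 28 each: d_min = (z_{α} + z_β)·√(2/n).
z-sum = 2.054 + 1.036 = 3.090.
d_min = 3.090 × √(2/28) = 3.090 × 0.2673 = 0.826.

d_min ≈ 0.83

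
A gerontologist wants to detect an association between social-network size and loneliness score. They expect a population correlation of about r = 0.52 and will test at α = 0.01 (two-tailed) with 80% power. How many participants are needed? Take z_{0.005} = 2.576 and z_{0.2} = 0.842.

n = 39

Fisher's z: C = ½·ln((1+r)/(1−r)) = ½·ln(3.1667) = 0.5763.
n = ((z_{α/2} + z_β)/C)² + 3.
(2.576 + 0.842) / 0.5763 = 3.418 / 0.5763 = 5.931.
n = 5.931² + 3 = 35.18 + 3 = 38.2.
Round up.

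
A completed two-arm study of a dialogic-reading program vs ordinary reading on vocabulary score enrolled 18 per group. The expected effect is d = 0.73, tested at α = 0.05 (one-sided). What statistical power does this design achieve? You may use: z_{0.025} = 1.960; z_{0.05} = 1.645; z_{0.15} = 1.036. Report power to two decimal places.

power ≈ 0.71

For two equal groups, power = Φ(d·√(n/2) − z_{α}).
d·√(n/2) = 0.73 × √(18/2) = 0.73 × 3.000 = 2.190.
z_β = 2.190 − 1.645 = 0.545.
Power = Φ(0.545) = 0.707.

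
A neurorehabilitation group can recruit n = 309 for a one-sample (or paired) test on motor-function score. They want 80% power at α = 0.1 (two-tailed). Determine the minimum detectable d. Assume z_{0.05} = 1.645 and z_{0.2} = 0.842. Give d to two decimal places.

d_min ≈ 0.14

For a single sample (or paired design) of n = 309: d_min = (z_{α/2} + z_β)/√n.
z-sum = 1.645 + 0.842 = 2.487.
d_min = 2.487 / √309 = 2.487 / 17.578 = 0.141.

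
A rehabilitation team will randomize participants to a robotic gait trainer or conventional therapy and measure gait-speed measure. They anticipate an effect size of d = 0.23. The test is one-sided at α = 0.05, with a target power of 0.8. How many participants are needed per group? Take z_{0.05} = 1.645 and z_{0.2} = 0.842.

n = 234 per group

For two independent groups with equal n: n = 2·((z_{α} + z_β) / d)².
z_{α} + z_β = 1.645 + 0.842 = 2.487.
n = 2 × (2.487 / 0.23)² = 2 × 10.813² = 2 × 116.92 = 233.8.
Round up to the next whole participant.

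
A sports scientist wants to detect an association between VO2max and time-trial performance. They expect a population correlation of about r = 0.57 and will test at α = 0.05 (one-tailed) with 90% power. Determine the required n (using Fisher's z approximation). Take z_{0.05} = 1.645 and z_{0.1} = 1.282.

Fisher's z: C = ½·ln((1+r)/(1−r)) = ½·ln(3.6512) = 0.6475.
n = ((z_{α} + z_β)/C)² + 3.
(1.645 + 1.282) / 0.6475 = 2.927 / 0.6475 = 4.520.
n = 4.520² + 3 = 20.43 + 3 = 23.4.
Round up.

n = 24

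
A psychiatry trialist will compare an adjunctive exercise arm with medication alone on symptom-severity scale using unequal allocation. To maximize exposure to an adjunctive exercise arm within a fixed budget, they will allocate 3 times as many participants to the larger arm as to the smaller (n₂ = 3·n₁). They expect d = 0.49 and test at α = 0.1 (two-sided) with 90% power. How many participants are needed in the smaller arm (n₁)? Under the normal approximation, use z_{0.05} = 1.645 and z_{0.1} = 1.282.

n₁ = 48

With allocation ratio k = n₂/n₁ = 3, Var(x̄₁−x̄₂) = σ²(1/n₁ + 1/(k·n₁)) = σ²·(k+1)/(k·n₁).
So n₁ = (1 + 1/k)·((z_{α/2} + z_β)/d)² = 1.333 × (2.927/0.49)².
n₁ = 1.333 × 35.68 = 47.6.
Round up: n₁ = 48, giving n₂ = 3 × 48 = 144.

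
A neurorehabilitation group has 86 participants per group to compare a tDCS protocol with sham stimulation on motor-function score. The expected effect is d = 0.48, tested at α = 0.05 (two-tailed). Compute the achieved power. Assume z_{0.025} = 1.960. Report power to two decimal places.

For two equal groups, power = Φ(d·√(n/2) − z_{α/2}).
d·√(n/2) = 0.48 × √(86/2) = 0.48 × 6.557 = 3.148.
z_β = 3.148 − 1.960 = 1.188.
Power = Φ(1.188) = 0.882.

power ≈ 0.88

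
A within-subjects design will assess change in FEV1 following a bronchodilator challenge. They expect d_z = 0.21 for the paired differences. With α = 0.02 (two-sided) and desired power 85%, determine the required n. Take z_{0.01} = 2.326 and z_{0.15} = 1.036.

For a paired (one-sample on differences) test: n = ((z_{α/2} + z_β) / d)².
z_{α/2} + z_β = 2.326 + 1.036 = 3.362.
n = (3.362 / 0.21)² = 16.010² = 256.30.
Round up.

n = 257 pairs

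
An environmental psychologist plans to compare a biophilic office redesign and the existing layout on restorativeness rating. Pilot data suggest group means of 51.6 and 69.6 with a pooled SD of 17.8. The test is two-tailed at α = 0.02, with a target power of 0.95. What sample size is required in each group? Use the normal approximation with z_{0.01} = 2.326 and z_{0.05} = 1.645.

Cohen's d = |M₁ − M₂| / SD_pooled = |51.6 − 69.6| / 17.8 = 18.0 / 17.8 = 1.011.
For two independent groups with equal n: n = 2·((z_{α/2} + z_β) / d)².
z_{α/2} + z_β = 2.326 + 1.645 = 3.971.
n = 2 × (3.971 / 1.011)² = 2 × 3.928² = 2 × 15.43 = 30.9.
Round up to the next whole participant.

n = 31 per group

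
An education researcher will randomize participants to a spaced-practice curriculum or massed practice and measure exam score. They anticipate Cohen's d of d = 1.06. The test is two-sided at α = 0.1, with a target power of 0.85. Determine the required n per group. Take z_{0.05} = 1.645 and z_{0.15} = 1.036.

For two independent groups with equal n: n = 2·((z_{α/2} + z_β) / d)².
z_{α/2} + z_β = 1.645 + 1.036 = 2.681.
n = 2 × (2.681 / 1.06)² = 2 × 2.529² = 2 × 6.40 = 12.8.
Round up to the next whole participant.

n = 13 per group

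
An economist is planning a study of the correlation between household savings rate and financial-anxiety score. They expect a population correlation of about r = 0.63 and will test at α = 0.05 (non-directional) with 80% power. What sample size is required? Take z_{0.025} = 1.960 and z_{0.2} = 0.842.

Fisher's z: C = ½·ln((1+r)/(1−r)) = ½·ln(4.4054) = 0.7414.
n = ((z_{α/2} + z_β)/C)² + 3.
(1.960 + 0.842) / 0.7414 = 2.802 / 0.7414 = 3.779.
n = 3.779² + 3 = 14.28 + 3 = 17.3.
Round up.

n = 18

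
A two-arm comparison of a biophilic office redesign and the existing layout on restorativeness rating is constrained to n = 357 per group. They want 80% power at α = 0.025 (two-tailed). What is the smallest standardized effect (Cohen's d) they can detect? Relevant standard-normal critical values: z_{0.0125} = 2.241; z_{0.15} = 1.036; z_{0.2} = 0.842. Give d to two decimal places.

d_min ≈ 0.23

For two independent groups of n = 357 each: d_min = (z_{α/2} + z_β)·√(2/n).
z-sum = 2.241 + 0.842 = 3.083.
d_min = 3.083 × √(2/357) = 3.083 × 0.0748 = 0.231.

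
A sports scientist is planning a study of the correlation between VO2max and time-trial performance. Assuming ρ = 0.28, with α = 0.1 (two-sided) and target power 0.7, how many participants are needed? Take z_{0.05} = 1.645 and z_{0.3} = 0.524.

n = 60

Fisher's z: C = ½·ln((1+r)/(1−r)) = ½·ln(1.7778) = 0.2877.
n = ((z_{α/2} + z_β)/C)² + 3.
(1.645 + 0.524) / 0.2877 = 2.169 / 0.2877 = 7.539.
n = 7.539² + 3 = 56.84 + 3 = 59.8.
Round up.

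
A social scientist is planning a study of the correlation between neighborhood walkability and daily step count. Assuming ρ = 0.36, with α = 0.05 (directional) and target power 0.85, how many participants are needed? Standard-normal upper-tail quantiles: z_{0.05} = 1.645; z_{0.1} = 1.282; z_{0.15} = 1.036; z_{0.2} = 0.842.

Fisher's z: C = ½·ln((1+r)/(1−r)) = ½·ln(2.1250) = 0.3769.
n = ((z_{α} + z_β)/C)² + 3.
(1.645 + 1.036) / 0.3769 = 2.681 / 0.3769 = 7.113.
n = 7.113² + 3 = 50.60 + 3 = 53.6.
Round up.

n = 54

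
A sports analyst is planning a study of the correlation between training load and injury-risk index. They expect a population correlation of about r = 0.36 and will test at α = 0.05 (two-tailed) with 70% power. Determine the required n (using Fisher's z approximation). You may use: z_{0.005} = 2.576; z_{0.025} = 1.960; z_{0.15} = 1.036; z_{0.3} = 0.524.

n = 47

Fisher's z: C = ½·ln((1+r)/(1−r)) = ½·ln(2.1250) = 0.3769.
n = ((z_{α/2} + z_β)/C)² + 3.
(1.960 + 0.524) / 0.3769 = 2.484 / 0.3769 = 6.591.
n = 6.591² + 3 = 43.44 + 3 = 46.4.
Round up.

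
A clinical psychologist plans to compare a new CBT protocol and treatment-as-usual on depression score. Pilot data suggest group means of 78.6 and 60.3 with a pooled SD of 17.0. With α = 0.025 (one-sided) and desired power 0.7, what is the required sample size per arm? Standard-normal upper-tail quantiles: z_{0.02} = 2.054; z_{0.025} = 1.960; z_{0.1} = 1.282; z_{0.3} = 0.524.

Cohen's d = |M₁ − M₂| / SD_pooled = |78.6 − 60.3| / 17.0 = 18.3 / 17.0 = 1.076.
For two independent groups with equal n: n = 2·((z_{α} + z_β) / d)².
z_{α} + z_β = 1.960 + 0.524 = 2.484.
n = 2 × (2.484 / 1.076)² = 2 × 2.309² = 2 × 5.33 = 10.7.
Round up to the next whole participant.

n = 11 per group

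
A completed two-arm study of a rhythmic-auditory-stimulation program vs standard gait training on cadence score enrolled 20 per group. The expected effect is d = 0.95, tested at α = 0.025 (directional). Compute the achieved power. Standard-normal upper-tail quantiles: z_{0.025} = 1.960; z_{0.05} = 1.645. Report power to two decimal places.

power ≈ 0.85

For two equal groups, power = Φ(d·√(n/2) − z_{α}).
d·√(n/2) = 0.95 × √(20/2) = 0.95 × 3.162 = 3.004.
z_β = 3.004 − 1.960 = 1.044.
Power = Φ(1.044) = 0.852.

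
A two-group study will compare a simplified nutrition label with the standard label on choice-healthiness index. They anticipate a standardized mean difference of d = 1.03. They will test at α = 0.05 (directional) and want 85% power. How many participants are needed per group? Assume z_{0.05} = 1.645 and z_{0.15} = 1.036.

For two independent groups with equal n: n = 2·((z_{α} + z_β) / d)².
z_{α} + z_β = 1.645 + 1.036 = 2.681.
n = 2 × (2.681 / 1.03)² = 2 × 2.603² = 2 × 6.78 = 13.6.
Round up to the next whole participant.

n = 14 per group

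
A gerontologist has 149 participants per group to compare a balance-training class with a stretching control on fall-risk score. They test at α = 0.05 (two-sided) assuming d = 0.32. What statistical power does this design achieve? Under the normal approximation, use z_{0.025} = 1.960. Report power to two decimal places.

For two equal groups, power = Φ(d·√(n/2) − z_{α/2}).
d·√(n/2) = 0.32 × √(149/2) = 0.32 × 8.631 = 2.762.
z_β = 2.762 − 1.960 = 0.802.
Power = Φ(0.802) = 0.789.

power ≈ 0.79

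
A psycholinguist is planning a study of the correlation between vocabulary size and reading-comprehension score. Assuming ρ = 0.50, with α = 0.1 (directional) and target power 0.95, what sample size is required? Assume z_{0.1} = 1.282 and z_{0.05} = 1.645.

Fisher's z: C = ½·ln((1+r)/(1−r)) = ½·ln(3.0000) = 0.5493.
n = ((z_{α} + z_β)/C)² + 3.
(1.282 + 1.645) / 0.5493 = 2.927 / 0.5493 = 5.329.
n = 5.329² + 3 = 28.39 + 3 = 31.4.
Round up.

n = 32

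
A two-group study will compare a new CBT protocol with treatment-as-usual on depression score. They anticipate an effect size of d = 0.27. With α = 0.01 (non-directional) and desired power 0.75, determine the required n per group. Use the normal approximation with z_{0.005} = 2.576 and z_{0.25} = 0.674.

n = 290 per group

For two independent groups with equal n: n = 2·((z_{α/2} + z_β) / d)².
z_{α/2} + z_β = 2.576 + 0.674 = 3.250.
n = 2 × (3.250 / 0.27)² = 2 × 12.037² = 2 × 144.89 = 289.8.
Round up to the next whole participant.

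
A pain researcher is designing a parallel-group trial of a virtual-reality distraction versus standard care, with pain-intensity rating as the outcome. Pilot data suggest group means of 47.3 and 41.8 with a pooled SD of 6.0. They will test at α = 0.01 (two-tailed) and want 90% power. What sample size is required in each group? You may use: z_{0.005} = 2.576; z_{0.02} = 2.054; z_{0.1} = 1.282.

Cohen's d = |M₁ − M₂| / SD_pooled = |47.3 − 41.8| / 6.0 = 5.5 / 6.0 = 0.917.
For two independent groups with equal n: n = 2·((z_{α/2} + z_β) / d)².
z_{α/2} + z_β = 2.576 + 1.282 = 3.858.
n = 2 × (3.858 / 0.917)² = 2 × 4.207² = 2 × 17.70 = 35.4.
Round up to the next whole participant.

n = 36 per group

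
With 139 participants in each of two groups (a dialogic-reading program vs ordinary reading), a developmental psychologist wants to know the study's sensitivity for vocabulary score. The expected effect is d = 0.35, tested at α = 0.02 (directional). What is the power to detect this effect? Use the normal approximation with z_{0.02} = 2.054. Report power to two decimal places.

For two equal groups, power = Φ(d·√(n/2) − z_{α}).
d·√(n/2) = 0.35 × √(139/2) = 0.35 × 8.337 = 2.918.
z_β = 2.918 − 2.054 = 0.864.
Power = Φ(0.864) = 0.806.

power ≈ 0.81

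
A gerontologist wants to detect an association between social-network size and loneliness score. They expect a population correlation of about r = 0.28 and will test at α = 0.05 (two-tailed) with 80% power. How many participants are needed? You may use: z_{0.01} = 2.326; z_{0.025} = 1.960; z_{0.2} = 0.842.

Fisher's z: C = ½·ln((1+r)/(1−r)) = ½·ln(1.7778) = 0.2877.
n = ((z_{α/2} + z_β)/C)² + 3.
(1.960 + 0.842) / 0.2877 = 2.802 / 0.2877 = 9.739.
n = 9.739² + 3 = 94.85 + 3 = 97.9.
Round up.

n = 98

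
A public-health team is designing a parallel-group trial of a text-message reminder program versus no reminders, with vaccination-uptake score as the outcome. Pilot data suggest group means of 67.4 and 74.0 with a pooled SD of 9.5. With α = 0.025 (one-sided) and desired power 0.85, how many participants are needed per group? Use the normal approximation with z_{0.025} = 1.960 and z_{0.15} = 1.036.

n = 38 per group

Cohen's d = |M₁ − M₂| / SD_pooled = |67.4 − 74.0| / 9.5 = 6.6 / 9.5 = 0.695.
For two independent groups with equal n: n = 2·((z_{α} + z_β) / d)².
z_{α} + z_β = 1.960 + 1.036 = 2.996.
n = 2 × (2.996 / 0.695)² = 2 × 4.311² = 2 × 18.58 = 37.2.
Round up to the next whole participant.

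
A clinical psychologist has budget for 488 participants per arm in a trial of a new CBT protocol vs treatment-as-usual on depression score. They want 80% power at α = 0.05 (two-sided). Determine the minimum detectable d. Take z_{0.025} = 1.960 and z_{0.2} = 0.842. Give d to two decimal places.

For two independent groups of n = 488 each: d_min = (z_{α/2} + z_β)·√(2/n).
z-sum = 1.960 + 0.842 = 2.802.
d_min = 2.802 × √(2/488) = 2.802 × 0.0640 = 0.179.

d_min ≈ 0.18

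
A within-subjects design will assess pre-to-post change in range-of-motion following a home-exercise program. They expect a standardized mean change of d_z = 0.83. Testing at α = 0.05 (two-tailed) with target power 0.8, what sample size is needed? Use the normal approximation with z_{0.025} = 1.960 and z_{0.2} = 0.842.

n = 12 pairs

For a paired (one-sample on differences) test: n = ((z_{α/2} + z_β) / d)².
z_{α/2} + z_β = 1.960 + 0.842 = 2.802.
n = (2.802 / 0.83)² = 3.376² = 11.40.
Round up.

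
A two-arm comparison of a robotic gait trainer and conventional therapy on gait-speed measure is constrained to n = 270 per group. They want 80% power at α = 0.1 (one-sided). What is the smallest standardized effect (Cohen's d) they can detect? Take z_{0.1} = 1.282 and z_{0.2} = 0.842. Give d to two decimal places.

d_min ≈ 0.18

For two independent groups of n = 270 each: d_min = (z_{α} + z_β)·√(2/n).
z-sum = 1.282 + 0.842 = 2.124.
d_min = 2.124 × √(2/270) = 2.124 × 0.0861 = 0.183.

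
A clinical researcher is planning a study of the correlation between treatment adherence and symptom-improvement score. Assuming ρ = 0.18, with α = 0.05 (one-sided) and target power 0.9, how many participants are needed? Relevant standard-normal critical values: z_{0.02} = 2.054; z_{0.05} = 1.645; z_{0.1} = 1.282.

Fisher's z: C = ½·ln((1+r)/(1−r)) = ½·ln(1.4390) = 0.1820.
n = ((z_{α} + z_β)/C)² + 3.
(1.645 + 1.282) / 0.1820 = 2.927 / 0.1820 = 16.082.
n = 16.082² + 3 = 258.64 + 3 = 261.6.
Round up.

n = 262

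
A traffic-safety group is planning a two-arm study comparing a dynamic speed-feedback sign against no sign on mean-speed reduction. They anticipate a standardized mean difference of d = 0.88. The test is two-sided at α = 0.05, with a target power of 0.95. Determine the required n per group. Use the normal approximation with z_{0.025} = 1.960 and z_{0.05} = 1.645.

For two independent groups with equal n: n = 2·((z_{α/2} + z_β) / d)².
z_{α/2} + z_β = 1.960 + 1.645 = 3.605.
n = 2 × (3.605 / 0.88)² = 2 × 4.097² = 2 × 16.78 = 33.6.
Round up to the next whole participant.

n = 34 per group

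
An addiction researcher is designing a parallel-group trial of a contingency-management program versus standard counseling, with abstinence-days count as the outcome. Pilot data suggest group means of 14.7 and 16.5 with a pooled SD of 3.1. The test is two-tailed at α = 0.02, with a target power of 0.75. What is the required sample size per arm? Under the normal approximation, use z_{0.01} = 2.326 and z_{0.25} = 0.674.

n = 54 per group

Cohen's d = |M₁ − M₂| / SD_pooled = |14.7 − 16.5| / 3.1 = 1.8 / 3.1 = 0.581.
For two independent groups with equal n: n = 2·((z_{α/2} + z_β) / d)².
z_{α/2} + z_β = 2.326 + 0.674 = 3.000.
n = 2 × (3.000 / 0.581)² = 2 × 5.164² = 2 × 26.66 = 53.3.
Round up to the next whole participant.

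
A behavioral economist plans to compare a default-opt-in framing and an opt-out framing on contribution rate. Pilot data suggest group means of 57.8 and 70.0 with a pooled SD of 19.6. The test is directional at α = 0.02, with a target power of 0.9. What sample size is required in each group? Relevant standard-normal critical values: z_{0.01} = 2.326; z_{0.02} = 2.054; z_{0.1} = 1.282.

Cohen's d = |M₁ − M₂| / SD_pooled = |57.8 − 70.0| / 19.6 = 12.2 / 19.6 = 0.622.
For two independent groups with equal n: n = 2·((z_{α} + z_β) / d)².
z_{α} + z_β = 2.054 + 1.282 = 3.336.
n = 2 × (3.336 / 0.622)² = 2 × 5.363² = 2 × 28.77 = 57.5.
Round up to the next whole participant.

n = 58 per group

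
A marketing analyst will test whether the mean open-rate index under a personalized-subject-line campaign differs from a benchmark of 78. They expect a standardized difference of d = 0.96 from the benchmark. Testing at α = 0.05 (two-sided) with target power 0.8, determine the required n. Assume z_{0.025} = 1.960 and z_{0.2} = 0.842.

n = 9

For a one-sample test: n = ((z_{α/2} + z_β) / d)².
z_{α/2} + z_β = 1.960 + 0.842 = 2.802.
n = (2.802 / 0.96)² = 2.919² = 8.52.
Round up.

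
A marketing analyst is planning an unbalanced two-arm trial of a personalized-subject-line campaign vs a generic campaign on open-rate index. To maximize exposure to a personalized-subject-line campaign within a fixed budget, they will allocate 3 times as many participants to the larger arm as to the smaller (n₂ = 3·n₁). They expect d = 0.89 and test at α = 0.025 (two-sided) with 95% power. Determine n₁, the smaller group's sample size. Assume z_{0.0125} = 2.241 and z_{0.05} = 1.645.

n₁ = 26

With allocation ratio k = n₂/n₁ = 3, Var(x̄₁−x̄₂) = σ²(1/n₁ + 1/(k·n₁)) = σ²·(k+1)/(k·n₁).
So n₁ = (1 + 1/k)·((z_{α/2} + z_β)/d)² = 1.333 × (3.886/0.89)².
n₁ = 1.333 × 19.06 = 25.4.
Round up: n₁ = 26, giving n₂ = 3 × 26 = 78.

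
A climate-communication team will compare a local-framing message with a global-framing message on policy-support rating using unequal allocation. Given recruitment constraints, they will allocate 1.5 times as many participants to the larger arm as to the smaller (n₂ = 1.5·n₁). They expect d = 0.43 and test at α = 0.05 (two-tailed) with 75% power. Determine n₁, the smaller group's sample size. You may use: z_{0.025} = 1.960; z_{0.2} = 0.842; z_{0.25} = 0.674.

With allocation ratio k = n₂/n₁ = 1.5, Var(x̄₁−x̄₂) = σ²(1/n₁ + 1/(k·n₁)) = σ²·(k+1)/(k·n₁).
So n₁ = (1 + 1/k)·((z_{α/2} + z_β)/d)² = 1.667 × (2.634/0.43)².
n₁ = 1.667 × 37.52 = 62.5.
Round up: n₁ = 63, giving n₂ = ⌈1.5 × 63⌉ = ⌈94.5⌉ = 95.

n₁ = 63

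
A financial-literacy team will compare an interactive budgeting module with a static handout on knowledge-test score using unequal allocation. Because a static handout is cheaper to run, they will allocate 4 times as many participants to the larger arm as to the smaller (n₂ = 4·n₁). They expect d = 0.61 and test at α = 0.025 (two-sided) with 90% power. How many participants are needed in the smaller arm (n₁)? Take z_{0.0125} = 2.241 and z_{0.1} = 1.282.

n₁ = 42

With allocation ratio k = n₂/n₁ = 4, Var(x̄₁−x̄₂) = σ²(1/n₁ + 1/(k·n₁)) = σ²·(k+1)/(k·n₁).
So n₁ = (1 + 1/k)·((z_{α/2} + z_β)/d)² = 1.250 × (3.523/0.61)².
n₁ = 1.250 × 33.36 = 41.7.
Round up: n₁ = 42, giving n₂ = 4 × 42 = 168.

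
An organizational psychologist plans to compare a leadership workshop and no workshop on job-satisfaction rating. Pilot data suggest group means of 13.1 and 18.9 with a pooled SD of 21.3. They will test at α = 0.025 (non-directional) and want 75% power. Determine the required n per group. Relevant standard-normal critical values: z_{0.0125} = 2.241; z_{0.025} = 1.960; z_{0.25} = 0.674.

Cohen's d = |M₁ − M₂| / SD_pooled = |13.1 − 18.9| / 21.3 = 5.8 / 21.3 = 0.272.
For two independent groups with equal n: n = 2·((z_{α/2} + z_β) / d)².
z_{α/2} + z_β = 2.241 + 0.674 = 2.915.
n = 2 × (2.915 / 0.272)² = 2 × 10.717² = 2 × 114.85 = 229.7.
Round up to the next whole participant.

n = 230 per group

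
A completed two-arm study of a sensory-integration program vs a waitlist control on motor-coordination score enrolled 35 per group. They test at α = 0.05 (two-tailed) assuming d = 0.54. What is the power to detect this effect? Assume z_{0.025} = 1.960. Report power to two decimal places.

power ≈ 0.62

For two equal groups, power = Φ(d·√(n/2) − z_{α/2}).
d·√(n/2) = 0.54 × √(35/2) = 0.54 × 4.183 = 2.259.
z_β = 2.259 − 1.960 = 0.299.
Power = Φ(0.299) = 0.618.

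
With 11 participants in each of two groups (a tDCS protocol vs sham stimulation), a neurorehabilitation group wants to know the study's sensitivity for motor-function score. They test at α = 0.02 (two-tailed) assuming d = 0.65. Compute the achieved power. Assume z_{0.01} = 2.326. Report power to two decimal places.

For two equal groups, power = Φ(d·√(n/2) − z_{α/2}).
d·√(n/2) = 0.65 × √(11/2) = 0.65 × 2.345 = 1.524.
z_β = 1.524 − 2.326 = -0.802.
Power = Φ(-0.802) = 0.211.

power ≈ 0.21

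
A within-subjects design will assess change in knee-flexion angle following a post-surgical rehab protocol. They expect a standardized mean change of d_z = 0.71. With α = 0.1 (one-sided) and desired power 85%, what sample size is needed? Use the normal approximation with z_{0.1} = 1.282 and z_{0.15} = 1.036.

n = 11 pairs

For a paired (one-sample on differences) test: n = ((z_{α} + z_β) / d)².
z_{α} + z_β = 1.282 + 1.036 = 2.318.
n = (2.318 / 0.71)² = 3.265² = 10.66.
Round up.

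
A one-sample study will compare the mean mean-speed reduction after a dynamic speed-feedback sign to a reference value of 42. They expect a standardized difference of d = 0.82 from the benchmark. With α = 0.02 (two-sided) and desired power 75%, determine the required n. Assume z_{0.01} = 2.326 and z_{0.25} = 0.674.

n = 14

For a one-sample test: n = ((z_{α/2} + z_β) / d)².
z_{α/2} + z_β = 2.326 + 0.674 = 3.000.
n = (3.000 / 0.82)² = 3.659² = 13.38.
Round up.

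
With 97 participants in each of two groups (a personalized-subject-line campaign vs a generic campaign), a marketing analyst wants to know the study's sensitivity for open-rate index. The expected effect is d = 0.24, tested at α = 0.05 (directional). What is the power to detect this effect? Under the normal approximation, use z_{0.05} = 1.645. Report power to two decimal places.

For two equal groups, power = Φ(d·√(n/2) − z_{α}).
d·√(n/2) = 0.24 × √(97/2) = 0.24 × 6.964 = 1.671.
z_β = 1.671 − 1.645 = 0.026.
Power = Φ(0.026) = 0.511.

power ≈ 0.51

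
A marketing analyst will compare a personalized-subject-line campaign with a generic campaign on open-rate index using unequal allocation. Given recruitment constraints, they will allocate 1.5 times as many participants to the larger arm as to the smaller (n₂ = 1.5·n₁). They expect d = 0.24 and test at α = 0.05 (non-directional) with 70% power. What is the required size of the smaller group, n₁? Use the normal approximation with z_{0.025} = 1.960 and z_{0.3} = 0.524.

n₁ = 179

With allocation ratio k = n₂/n₁ = 1.5, Var(x̄₁−x̄₂) = σ²(1/n₁ + 1/(k·n₁)) = σ²·(k+1)/(k·n₁).
So n₁ = (1 + 1/k)·((z_{α/2} + z_β)/d)² = 1.667 × (2.484/0.24)².
n₁ = 1.667 × 107.12 = 178.5.
Round up: n₁ = 179, giving n₂ = ⌈1.5 × 179⌉ = ⌈268.5⌉ = 269.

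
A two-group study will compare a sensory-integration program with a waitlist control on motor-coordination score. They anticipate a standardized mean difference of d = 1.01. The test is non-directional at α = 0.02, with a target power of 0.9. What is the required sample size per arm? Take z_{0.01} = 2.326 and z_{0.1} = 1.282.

n = 26 per group

For two independent groups with equal n: n = 2·((z_{α/2} + z_β) / d)².
z_{α/2} + z_β = 2.326 + 1.282 = 3.608.
n = 2 × (3.608 / 1.01)² = 2 × 3.572² = 2 × 12.76 = 25.5.
Round up to the next whole participant.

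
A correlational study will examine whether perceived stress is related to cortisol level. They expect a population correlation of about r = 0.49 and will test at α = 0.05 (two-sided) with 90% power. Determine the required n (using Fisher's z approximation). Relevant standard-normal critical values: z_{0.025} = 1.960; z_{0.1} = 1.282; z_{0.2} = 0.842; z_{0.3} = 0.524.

n = 40

Fisher's z: C = ½·ln((1+r)/(1−r)) = ½·ln(2.9216) = 0.5361.
n = ((z_{α/2} + z_β)/C)² + 3.
(1.960 + 1.282) / 0.5361 = 3.242 / 0.5361 = 6.047.
n = 6.047² + 3 = 36.57 + 3 = 39.6.
Round up.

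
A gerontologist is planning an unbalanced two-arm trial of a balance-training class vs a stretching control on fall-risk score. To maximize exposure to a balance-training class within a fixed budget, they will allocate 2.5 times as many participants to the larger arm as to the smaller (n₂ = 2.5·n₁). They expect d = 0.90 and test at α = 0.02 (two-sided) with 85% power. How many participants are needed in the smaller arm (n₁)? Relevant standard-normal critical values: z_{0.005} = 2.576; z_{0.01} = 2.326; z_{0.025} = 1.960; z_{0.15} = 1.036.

With allocation ratio k = n₂/n₁ = 2.5, Var(x̄₁−x̄₂) = σ²(1/n₁ + 1/(k·n₁)) = σ²·(k+1)/(k·n₁).
So n₁ = (1 + 1/k)·((z_{α/2} + z_β)/d)² = 1.400 × (3.362/0.90)².
n₁ = 1.400 × 13.95 = 19.5.
Round up: n₁ = 20, giving n₂ = 2.5 × 20 = 50.

n₁ = 20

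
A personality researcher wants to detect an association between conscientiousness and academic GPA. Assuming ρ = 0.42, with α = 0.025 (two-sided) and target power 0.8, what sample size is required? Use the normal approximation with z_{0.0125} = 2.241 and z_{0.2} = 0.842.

n = 51

Fisher's z: C = ½·ln((1+r)/(1−r)) = ½·ln(2.4483) = 0.4477.
n = ((z_{α/2} + z_β)/C)² + 3.
(2.241 + 0.842) / 0.4477 = 3.083 / 0.4477 = 6.886.
n = 6.886² + 3 = 47.42 + 3 = 50.4.
Round up.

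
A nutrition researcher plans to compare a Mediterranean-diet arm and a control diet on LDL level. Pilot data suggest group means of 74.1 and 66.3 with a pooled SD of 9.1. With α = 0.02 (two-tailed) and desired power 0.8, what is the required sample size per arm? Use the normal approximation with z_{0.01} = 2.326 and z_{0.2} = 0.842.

n = 28 per group

Cohen's d = |M₁ − M₂| / SD_pooled = |74.1 − 66.3| / 9.1 = 7.8 / 9.1 = 0.857.
For two independent groups with equal n: n = 2·((z_{α/2} + z_β) / d)².
z_{α/2} + z_β = 2.326 + 0.842 = 3.168.
n = 2 × (3.168 / 0.857)² = 2 × 3.697² = 2 × 13.66 = 27.3.
Round up to the next whole participant.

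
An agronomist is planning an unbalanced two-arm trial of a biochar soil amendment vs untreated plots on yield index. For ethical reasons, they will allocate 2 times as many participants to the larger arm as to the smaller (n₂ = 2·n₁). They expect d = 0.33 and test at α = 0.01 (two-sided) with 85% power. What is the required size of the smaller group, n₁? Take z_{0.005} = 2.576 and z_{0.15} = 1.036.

With allocation ratio k = n₂/n₁ = 2, Var(x̄₁−x̄₂) = σ²(1/n₁ + 1/(k·n₁)) = σ²·(k+1)/(k·n₁).
So n₁ = (1 + 1/k)·((z_{α/2} + z_β)/d)² = 1.500 × (3.612/0.33)².
n₁ = 1.500 × 119.80 = 179.7.
Round up: n₁ = 180, giving n₂ = 2 × 180 = 360.

n₁ = 180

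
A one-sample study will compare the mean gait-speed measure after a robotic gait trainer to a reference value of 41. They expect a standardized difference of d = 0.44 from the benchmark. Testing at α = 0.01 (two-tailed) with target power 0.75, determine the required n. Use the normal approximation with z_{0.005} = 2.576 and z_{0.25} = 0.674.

For a one-sample test: n = ((z_{α/2} + z_β) / d)².
z_{α/2} + z_β = 2.576 + 0.674 = 3.250.
n = (3.250 / 0.44)² = 7.386² = 54.56.
Round up.

n = 55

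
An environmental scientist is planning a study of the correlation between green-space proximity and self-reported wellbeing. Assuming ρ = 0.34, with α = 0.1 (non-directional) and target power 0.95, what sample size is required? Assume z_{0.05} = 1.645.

n = 90

Fisher's z: C = ½·ln((1+r)/(1−r)) = ½·ln(2.0303) = 0.3541.
n = ((z_{α/2} + z_β)/C)² + 3.
(1.645 + 1.645) / 0.3541 = 3.290 / 0.3541 = 9.291.
n = 9.291² + 3 = 86.33 + 3 = 89.3.
Round up.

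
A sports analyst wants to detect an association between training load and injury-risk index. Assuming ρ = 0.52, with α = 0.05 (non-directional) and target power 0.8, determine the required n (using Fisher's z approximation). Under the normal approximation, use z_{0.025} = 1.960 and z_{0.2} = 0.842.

Fisher's z: C = ½·ln((1+r)/(1−r)) = ½·ln(3.1667) = 0.5763.
n = ((z_{α/2} + z_β)/C)² + 3.
(1.960 + 0.842) / 0.5763 = 2.802 / 0.5763 = 4.862.
n = 4.862² + 3 = 23.64 + 3 = 26.6.
Round up.

n = 27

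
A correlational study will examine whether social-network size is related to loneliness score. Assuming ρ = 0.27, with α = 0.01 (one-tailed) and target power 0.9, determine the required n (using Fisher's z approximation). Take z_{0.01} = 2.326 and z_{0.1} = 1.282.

n = 173

Fisher's z: C = ½·ln((1+r)/(1−r)) = ½·ln(1.7397) = 0.2769.
n = ((z_{α} + z_β)/C)² + 3.
(2.326 + 1.282) / 0.2769 = 3.608 / 0.2769 = 13.030.
n = 13.030² + 3 = 169.78 + 3 = 172.8.
Round up.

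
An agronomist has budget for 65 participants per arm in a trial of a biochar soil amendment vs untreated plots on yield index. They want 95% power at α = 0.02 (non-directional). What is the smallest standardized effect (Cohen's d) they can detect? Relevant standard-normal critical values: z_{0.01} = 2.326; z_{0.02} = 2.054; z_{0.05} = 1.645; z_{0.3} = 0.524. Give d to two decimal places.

For two independent groups of n = 65 each: d_min = (z_{α/2} + z_β)·√(2/n).
z-sum = 2.326 + 1.645 = 3.971.
d_min = 3.971 × √(2/65) = 3.971 × 0.1754 = 0.697.

d_min ≈ 0.70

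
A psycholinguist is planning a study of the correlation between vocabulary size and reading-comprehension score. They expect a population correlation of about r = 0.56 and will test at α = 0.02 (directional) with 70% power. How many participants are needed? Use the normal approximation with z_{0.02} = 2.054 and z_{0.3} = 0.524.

n = 20

Fisher's z: C = ½·ln((1+r)/(1−r)) = ½·ln(3.5455) = 0.6328.
n = ((z_{α} + z_β)/C)² + 3.
(2.054 + 0.524) / 0.6328 = 2.578 / 0.6328 = 4.074.
n = 4.074² + 3 = 16.60 + 3 = 19.6.
Round up.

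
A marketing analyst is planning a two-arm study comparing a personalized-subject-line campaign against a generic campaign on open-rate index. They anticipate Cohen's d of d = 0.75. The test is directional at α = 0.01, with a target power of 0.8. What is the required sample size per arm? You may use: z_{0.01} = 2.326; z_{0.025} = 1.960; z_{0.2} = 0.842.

For two independent groups with equal n: n = 2·((z_{α} + z_β) / d)².
z_{α} + z_β = 2.326 + 0.842 = 3.168.
n = 2 × (3.168 / 0.75)² = 2 × 4.224² = 2 × 17.84 = 35.7.
Round up to the next whole participant.

n = 36 per group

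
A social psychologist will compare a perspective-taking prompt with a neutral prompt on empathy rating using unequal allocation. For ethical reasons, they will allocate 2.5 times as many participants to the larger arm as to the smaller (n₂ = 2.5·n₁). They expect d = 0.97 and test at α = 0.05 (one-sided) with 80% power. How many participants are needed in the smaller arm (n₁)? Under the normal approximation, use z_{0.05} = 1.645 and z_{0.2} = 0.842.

n₁ = 10

With allocation ratio k = n₂/n₁ = 2.5, Var(x̄₁−x̄₂) = σ²(1/n₁ + 1/(k·n₁)) = σ²·(k+1)/(k·n₁).
So n₁ = (1 + 1/k)·((z_{α} + z_β)/d)² = 1.400 × (2.487/0.97)².
n₁ = 1.400 × 6.57 = 9.2.
Round up: n₁ = 10, giving n₂ = 2.5 × 10 = 25.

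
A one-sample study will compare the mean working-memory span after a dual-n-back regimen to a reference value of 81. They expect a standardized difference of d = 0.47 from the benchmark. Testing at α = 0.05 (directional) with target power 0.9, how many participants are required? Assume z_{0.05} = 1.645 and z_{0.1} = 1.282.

For a one-sample test: n = ((z_{α} + z_β) / d)².
z_{α} + z_β = 1.645 + 1.282 = 2.927.
n = (2.927 / 0.47)² = 6.228² = 38.78.
Round up.

n = 39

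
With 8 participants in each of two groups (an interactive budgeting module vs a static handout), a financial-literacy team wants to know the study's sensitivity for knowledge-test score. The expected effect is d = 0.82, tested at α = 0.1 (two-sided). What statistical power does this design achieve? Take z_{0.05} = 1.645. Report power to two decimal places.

For two equal groups, power = Φ(d·√(n/2) − z_{α/2}).
d·√(n/2) = 0.82 × √(8/2) = 0.82 × 2.000 = 1.640.
z_β = 1.640 − 1.645 = -0.005.
Power = Φ(-0.005) = 0.498.

power ≈ 0.50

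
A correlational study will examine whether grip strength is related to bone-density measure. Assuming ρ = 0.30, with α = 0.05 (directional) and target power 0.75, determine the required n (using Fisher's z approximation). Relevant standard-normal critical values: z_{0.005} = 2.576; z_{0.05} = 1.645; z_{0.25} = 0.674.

n = 60

Fisher's z: C = ½·ln((1+r)/(1−r)) = ½·ln(1.8571) = 0.3095.
n = ((z_{α} + z_β)/C)² + 3.
(1.645 + 0.674) / 0.3095 = 2.319 / 0.3095 = 7.493.
n = 7.493² + 3 = 56.14 + 3 = 59.1.
Round up.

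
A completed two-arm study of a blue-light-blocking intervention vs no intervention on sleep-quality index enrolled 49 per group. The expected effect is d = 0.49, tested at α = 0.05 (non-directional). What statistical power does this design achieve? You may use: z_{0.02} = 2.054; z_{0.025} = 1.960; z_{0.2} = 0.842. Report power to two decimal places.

power ≈ 0.68

For two equal groups, power = Φ(d·√(n/2) − z_{α/2}).
d·√(n/2) = 0.49 × √(49/2) = 0.49 × 4.950 = 2.425.
z_β = 2.425 − 1.960 = 0.465.
Power = Φ(0.465) = 0.679.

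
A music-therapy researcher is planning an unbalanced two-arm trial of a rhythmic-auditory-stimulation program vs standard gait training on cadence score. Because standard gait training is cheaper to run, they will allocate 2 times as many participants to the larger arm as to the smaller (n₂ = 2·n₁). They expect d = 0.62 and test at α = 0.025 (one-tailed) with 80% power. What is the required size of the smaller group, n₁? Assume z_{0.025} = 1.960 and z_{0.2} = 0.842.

n₁ = 31

With allocation ratio k = n₂/n₁ = 2, Var(x̄₁−x̄₂) = σ²(1/n₁ + 1/(k·n₁)) = σ²·(k+1)/(k·n₁).
So n₁ = (1 + 1/k)·((z_{α} + z_β)/d)² = 1.500 × (2.802/0.62)².
n₁ = 1.500 × 20.42 = 30.6.
Round up: n₁ = 31, giving n₂ = 2 × 31 = 62.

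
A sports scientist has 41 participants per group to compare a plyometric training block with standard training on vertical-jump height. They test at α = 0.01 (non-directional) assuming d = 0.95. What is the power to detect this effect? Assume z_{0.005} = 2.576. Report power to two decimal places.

For two equal groups, power = Φ(d·√(n/2) − z_{α/2}).
d·√(n/2) = 0.95 × √(41/2) = 0.95 × 4.528 = 4.301.
z_β = 4.301 − 2.576 = 1.725.
Power = Φ(1.725) = 0.958.

power ≈ 0.96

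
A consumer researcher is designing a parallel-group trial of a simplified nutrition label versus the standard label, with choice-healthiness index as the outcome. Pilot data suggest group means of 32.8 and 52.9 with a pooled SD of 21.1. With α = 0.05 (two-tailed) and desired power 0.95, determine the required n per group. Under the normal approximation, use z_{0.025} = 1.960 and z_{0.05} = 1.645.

Cohen's d = |M₁ − M₂| / SD_pooled = |32.8 − 52.9| / 21.1 = 20.1 / 21.1 = 0.953.
For two independent groups with equal n: n = 2·((z_{α/2} + z_β) / d)².
z_{α/2} + z_β = 1.960 + 1.645 = 3.605.
n = 2 × (3.605 / 0.953)² = 2 × 3.783² = 2 × 14.31 = 28.6.
Round up to the next whole participant.

n = 29 per group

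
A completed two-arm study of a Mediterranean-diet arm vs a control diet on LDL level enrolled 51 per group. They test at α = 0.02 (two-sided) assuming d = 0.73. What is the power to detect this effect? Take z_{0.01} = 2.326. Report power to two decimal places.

For two equal groups, power = Φ(d·√(n/2) − z_{α/2}).
d·√(n/2) = 0.73 × √(51/2) = 0.73 × 5.050 = 3.686.
z_β = 3.686 − 2.326 = 1.360.
Power = Φ(1.360) = 0.913.

power ≈ 0.91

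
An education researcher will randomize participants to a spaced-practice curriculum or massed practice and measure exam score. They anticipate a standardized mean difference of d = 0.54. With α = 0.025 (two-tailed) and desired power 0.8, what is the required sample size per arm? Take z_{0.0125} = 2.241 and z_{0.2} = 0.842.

n = 66 per group

For two independent groups with equal n: n = 2·((z_{α/2} + z_β) / d)².
z_{α/2} + z_β = 2.241 + 0.842 = 3.083.
n = 2 × (3.083 / 0.54)² = 2 × 5.709² = 2 × 32.60 = 65.2.
Round up to the next whole participant.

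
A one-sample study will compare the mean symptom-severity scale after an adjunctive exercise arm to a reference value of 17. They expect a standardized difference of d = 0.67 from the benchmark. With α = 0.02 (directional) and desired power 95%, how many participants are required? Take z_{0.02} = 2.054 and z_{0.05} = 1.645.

n = 31

For a one-sample test: n = ((z_{α} + z_β) / d)².
z_{α} + z_β = 2.054 + 1.645 = 3.699.
n = (3.699 / 0.67)² = 5.521² = 30.48.
Round up.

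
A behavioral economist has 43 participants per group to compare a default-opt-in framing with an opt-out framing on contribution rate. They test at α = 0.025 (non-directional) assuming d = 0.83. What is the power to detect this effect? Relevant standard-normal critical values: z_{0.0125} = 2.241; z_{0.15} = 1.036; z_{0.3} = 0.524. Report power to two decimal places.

For two equal groups, power = Φ(d·√(n/2) − z_{α/2}).
d·√(n/2) = 0.83 × √(43/2) = 0.83 × 4.637 = 3.849.
z_β = 3.849 − 2.241 = 1.608.
Power = Φ(1.608) = 0.946.

power ≈ 0.95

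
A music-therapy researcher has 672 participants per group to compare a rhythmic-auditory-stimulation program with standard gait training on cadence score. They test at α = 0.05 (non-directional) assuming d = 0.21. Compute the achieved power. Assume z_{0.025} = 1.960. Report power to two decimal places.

For two equal groups, power = Φ(d·√(n/2) − z_{α/2}).
d·√(n/2) = 0.21 × √(672/2) = 0.21 × 18.330 = 3.849.
z_β = 3.849 − 1.960 = 1.889.
Power = Φ(1.889) = 0.971.

power ≈ 0.97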